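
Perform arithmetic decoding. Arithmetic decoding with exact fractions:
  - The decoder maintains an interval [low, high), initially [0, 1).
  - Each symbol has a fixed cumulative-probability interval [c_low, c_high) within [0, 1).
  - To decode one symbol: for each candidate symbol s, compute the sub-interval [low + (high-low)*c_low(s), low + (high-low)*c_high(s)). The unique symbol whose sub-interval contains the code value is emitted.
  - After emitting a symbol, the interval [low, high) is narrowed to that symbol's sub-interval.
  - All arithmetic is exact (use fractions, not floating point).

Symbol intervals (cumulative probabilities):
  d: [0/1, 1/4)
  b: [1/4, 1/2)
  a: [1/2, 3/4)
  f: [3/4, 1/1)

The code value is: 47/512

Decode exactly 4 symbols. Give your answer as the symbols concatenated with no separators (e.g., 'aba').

Step 1: interval [0/1, 1/1), width = 1/1 - 0/1 = 1/1
  'd': [0/1 + 1/1*0/1, 0/1 + 1/1*1/4) = [0/1, 1/4) <- contains code 47/512
  'b': [0/1 + 1/1*1/4, 0/1 + 1/1*1/2) = [1/4, 1/2)
  'a': [0/1 + 1/1*1/2, 0/1 + 1/1*3/4) = [1/2, 3/4)
  'f': [0/1 + 1/1*3/4, 0/1 + 1/1*1/1) = [3/4, 1/1)
  emit 'd', narrow to [0/1, 1/4)
Step 2: interval [0/1, 1/4), width = 1/4 - 0/1 = 1/4
  'd': [0/1 + 1/4*0/1, 0/1 + 1/4*1/4) = [0/1, 1/16)
  'b': [0/1 + 1/4*1/4, 0/1 + 1/4*1/2) = [1/16, 1/8) <- contains code 47/512
  'a': [0/1 + 1/4*1/2, 0/1 + 1/4*3/4) = [1/8, 3/16)
  'f': [0/1 + 1/4*3/4, 0/1 + 1/4*1/1) = [3/16, 1/4)
  emit 'b', narrow to [1/16, 1/8)
Step 3: interval [1/16, 1/8), width = 1/8 - 1/16 = 1/16
  'd': [1/16 + 1/16*0/1, 1/16 + 1/16*1/4) = [1/16, 5/64)
  'b': [1/16 + 1/16*1/4, 1/16 + 1/16*1/2) = [5/64, 3/32) <- contains code 47/512
  'a': [1/16 + 1/16*1/2, 1/16 + 1/16*3/4) = [3/32, 7/64)
  'f': [1/16 + 1/16*3/4, 1/16 + 1/16*1/1) = [7/64, 1/8)
  emit 'b', narrow to [5/64, 3/32)
Step 4: interval [5/64, 3/32), width = 3/32 - 5/64 = 1/64
  'd': [5/64 + 1/64*0/1, 5/64 + 1/64*1/4) = [5/64, 21/256)
  'b': [5/64 + 1/64*1/4, 5/64 + 1/64*1/2) = [21/256, 11/128)
  'a': [5/64 + 1/64*1/2, 5/64 + 1/64*3/4) = [11/128, 23/256)
  'f': [5/64 + 1/64*3/4, 5/64 + 1/64*1/1) = [23/256, 3/32) <- contains code 47/512
  emit 'f', narrow to [23/256, 3/32)

Answer: dbbf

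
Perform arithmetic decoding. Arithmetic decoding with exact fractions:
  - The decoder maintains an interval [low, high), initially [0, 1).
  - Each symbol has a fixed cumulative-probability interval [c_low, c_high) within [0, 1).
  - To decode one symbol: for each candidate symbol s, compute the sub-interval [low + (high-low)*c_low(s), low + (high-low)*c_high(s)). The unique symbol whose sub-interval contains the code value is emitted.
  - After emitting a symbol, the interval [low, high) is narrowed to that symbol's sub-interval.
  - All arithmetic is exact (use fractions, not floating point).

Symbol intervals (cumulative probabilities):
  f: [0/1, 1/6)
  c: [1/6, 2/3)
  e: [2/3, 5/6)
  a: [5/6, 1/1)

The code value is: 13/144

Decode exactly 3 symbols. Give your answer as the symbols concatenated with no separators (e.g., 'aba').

Step 1: interval [0/1, 1/1), width = 1/1 - 0/1 = 1/1
  'f': [0/1 + 1/1*0/1, 0/1 + 1/1*1/6) = [0/1, 1/6) <- contains code 13/144
  'c': [0/1 + 1/1*1/6, 0/1 + 1/1*2/3) = [1/6, 2/3)
  'e': [0/1 + 1/1*2/3, 0/1 + 1/1*5/6) = [2/3, 5/6)
  'a': [0/1 + 1/1*5/6, 0/1 + 1/1*1/1) = [5/6, 1/1)
  emit 'f', narrow to [0/1, 1/6)
Step 2: interval [0/1, 1/6), width = 1/6 - 0/1 = 1/6
  'f': [0/1 + 1/6*0/1, 0/1 + 1/6*1/6) = [0/1, 1/36)
  'c': [0/1 + 1/6*1/6, 0/1 + 1/6*2/3) = [1/36, 1/9) <- contains code 13/144
  'e': [0/1 + 1/6*2/3, 0/1 + 1/6*5/6) = [1/9, 5/36)
  'a': [0/1 + 1/6*5/6, 0/1 + 1/6*1/1) = [5/36, 1/6)
  emit 'c', narrow to [1/36, 1/9)
Step 3: interval [1/36, 1/9), width = 1/9 - 1/36 = 1/12
  'f': [1/36 + 1/12*0/1, 1/36 + 1/12*1/6) = [1/36, 1/24)
  'c': [1/36 + 1/12*1/6, 1/36 + 1/12*2/3) = [1/24, 1/12)
  'e': [1/36 + 1/12*2/3, 1/36 + 1/12*5/6) = [1/12, 7/72) <- contains code 13/144
  'a': [1/36 + 1/12*5/6, 1/36 + 1/12*1/1) = [7/72, 1/9)
  emit 'e', narrow to [1/12, 7/72)

Answer: fce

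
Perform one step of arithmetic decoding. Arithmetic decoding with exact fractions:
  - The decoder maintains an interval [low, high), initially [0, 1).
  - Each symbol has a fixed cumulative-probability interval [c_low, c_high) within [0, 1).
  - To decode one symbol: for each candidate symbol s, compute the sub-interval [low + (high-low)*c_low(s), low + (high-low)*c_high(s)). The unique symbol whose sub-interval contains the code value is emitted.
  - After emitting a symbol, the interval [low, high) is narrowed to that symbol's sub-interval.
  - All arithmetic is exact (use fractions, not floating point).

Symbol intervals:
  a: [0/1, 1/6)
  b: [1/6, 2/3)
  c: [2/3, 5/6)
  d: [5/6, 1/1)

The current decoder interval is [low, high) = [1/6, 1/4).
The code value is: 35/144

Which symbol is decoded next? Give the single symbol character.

Interval width = high − low = 1/4 − 1/6 = 1/12
Scaled code = (code − low) / width = (35/144 − 1/6) / 1/12 = 11/12
  a: [0/1, 1/6) 
  b: [1/6, 2/3) 
  c: [2/3, 5/6) 
  d: [5/6, 1/1) ← scaled code falls here ✓

Answer: d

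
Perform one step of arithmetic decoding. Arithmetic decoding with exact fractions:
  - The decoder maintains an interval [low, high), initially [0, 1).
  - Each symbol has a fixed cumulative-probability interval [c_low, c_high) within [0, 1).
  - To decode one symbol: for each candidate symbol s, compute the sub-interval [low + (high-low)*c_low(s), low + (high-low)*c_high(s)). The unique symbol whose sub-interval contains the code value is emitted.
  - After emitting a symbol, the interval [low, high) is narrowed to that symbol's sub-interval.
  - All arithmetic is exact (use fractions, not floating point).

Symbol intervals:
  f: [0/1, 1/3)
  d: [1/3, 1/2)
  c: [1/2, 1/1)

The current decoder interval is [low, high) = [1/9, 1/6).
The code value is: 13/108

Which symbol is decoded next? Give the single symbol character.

Interval width = high − low = 1/6 − 1/9 = 1/18
Scaled code = (code − low) / width = (13/108 − 1/9) / 1/18 = 1/6
  f: [0/1, 1/3) ← scaled code falls here ✓
  d: [1/3, 1/2) 
  c: [1/2, 1/1) 

Answer: f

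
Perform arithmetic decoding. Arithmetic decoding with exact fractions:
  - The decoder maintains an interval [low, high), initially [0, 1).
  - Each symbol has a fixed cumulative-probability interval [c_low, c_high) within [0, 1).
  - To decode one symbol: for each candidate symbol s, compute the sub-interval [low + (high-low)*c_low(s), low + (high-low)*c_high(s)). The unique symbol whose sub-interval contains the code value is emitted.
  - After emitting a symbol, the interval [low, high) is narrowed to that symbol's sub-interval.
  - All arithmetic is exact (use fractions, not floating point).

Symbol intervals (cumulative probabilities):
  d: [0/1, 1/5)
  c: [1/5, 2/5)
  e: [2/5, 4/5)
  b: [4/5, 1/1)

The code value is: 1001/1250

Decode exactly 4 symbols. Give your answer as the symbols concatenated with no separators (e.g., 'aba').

Step 1: interval [0/1, 1/1), width = 1/1 - 0/1 = 1/1
  'd': [0/1 + 1/1*0/1, 0/1 + 1/1*1/5) = [0/1, 1/5)
  'c': [0/1 + 1/1*1/5, 0/1 + 1/1*2/5) = [1/5, 2/5)
  'e': [0/1 + 1/1*2/5, 0/1 + 1/1*4/5) = [2/5, 4/5)
  'b': [0/1 + 1/1*4/5, 0/1 + 1/1*1/1) = [4/5, 1/1) <- contains code 1001/1250
  emit 'b', narrow to [4/5, 1/1)
Step 2: interval [4/5, 1/1), width = 1/1 - 4/5 = 1/5
  'd': [4/5 + 1/5*0/1, 4/5 + 1/5*1/5) = [4/5, 21/25) <- contains code 1001/1250
  'c': [4/5 + 1/5*1/5, 4/5 + 1/5*2/5) = [21/25, 22/25)
  'e': [4/5 + 1/5*2/5, 4/5 + 1/5*4/5) = [22/25, 24/25)
  'b': [4/5 + 1/5*4/5, 4/5 + 1/5*1/1) = [24/25, 1/1)
  emit 'd', narrow to [4/5, 21/25)
Step 3: interval [4/5, 21/25), width = 21/25 - 4/5 = 1/25
  'd': [4/5 + 1/25*0/1, 4/5 + 1/25*1/5) = [4/5, 101/125) <- contains code 1001/1250
  'c': [4/5 + 1/25*1/5, 4/5 + 1/25*2/5) = [101/125, 102/125)
  'e': [4/5 + 1/25*2/5, 4/5 + 1/25*4/5) = [102/125, 104/125)
  'b': [4/5 + 1/25*4/5, 4/5 + 1/25*1/1) = [104/125, 21/25)
  emit 'd', narrow to [4/5, 101/125)
Step 4: interval [4/5, 101/125), width = 101/125 - 4/5 = 1/125
  'd': [4/5 + 1/125*0/1, 4/5 + 1/125*1/5) = [4/5, 501/625) <- contains code 1001/1250
  'c': [4/5 + 1/125*1/5, 4/5 + 1/125*2/5) = [501/625, 502/625)
  'e': [4/5 + 1/125*2/5, 4/5 + 1/125*4/5) = [502/625, 504/625)
  'b': [4/5 + 1/125*4/5, 4/5 + 1/125*1/1) = [504/625, 101/125)
  emit 'd', narrow to [4/5, 501/625)

Answer: bddd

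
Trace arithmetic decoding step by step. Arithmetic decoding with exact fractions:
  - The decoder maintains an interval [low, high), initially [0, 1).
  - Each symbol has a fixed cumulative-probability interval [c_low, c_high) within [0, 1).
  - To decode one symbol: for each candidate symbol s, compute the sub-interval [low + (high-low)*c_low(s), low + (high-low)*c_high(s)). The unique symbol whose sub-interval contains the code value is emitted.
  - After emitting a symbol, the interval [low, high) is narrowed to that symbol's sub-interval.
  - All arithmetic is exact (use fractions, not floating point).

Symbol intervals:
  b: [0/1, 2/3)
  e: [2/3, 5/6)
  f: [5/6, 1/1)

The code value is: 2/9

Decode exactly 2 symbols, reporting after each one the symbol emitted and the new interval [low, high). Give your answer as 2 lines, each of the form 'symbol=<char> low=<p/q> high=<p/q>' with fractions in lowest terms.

Step 1: interval [0/1, 1/1), width = 1/1 - 0/1 = 1/1
  'b': [0/1 + 1/1*0/1, 0/1 + 1/1*2/3) = [0/1, 2/3) <- contains code 2/9
  'e': [0/1 + 1/1*2/3, 0/1 + 1/1*5/6) = [2/3, 5/6)
  'f': [0/1 + 1/1*5/6, 0/1 + 1/1*1/1) = [5/6, 1/1)
  emit 'b', narrow to [0/1, 2/3)
Step 2: interval [0/1, 2/3), width = 2/3 - 0/1 = 2/3
  'b': [0/1 + 2/3*0/1, 0/1 + 2/3*2/3) = [0/1, 4/9) <- contains code 2/9
  'e': [0/1 + 2/3*2/3, 0/1 + 2/3*5/6) = [4/9, 5/9)
  'f': [0/1 + 2/3*5/6, 0/1 + 2/3*1/1) = [5/9, 2/3)
  emit 'b', narrow to [0/1, 4/9)

Answer: symbol=b low=0/1 high=2/3
symbol=b low=0/1 high=4/9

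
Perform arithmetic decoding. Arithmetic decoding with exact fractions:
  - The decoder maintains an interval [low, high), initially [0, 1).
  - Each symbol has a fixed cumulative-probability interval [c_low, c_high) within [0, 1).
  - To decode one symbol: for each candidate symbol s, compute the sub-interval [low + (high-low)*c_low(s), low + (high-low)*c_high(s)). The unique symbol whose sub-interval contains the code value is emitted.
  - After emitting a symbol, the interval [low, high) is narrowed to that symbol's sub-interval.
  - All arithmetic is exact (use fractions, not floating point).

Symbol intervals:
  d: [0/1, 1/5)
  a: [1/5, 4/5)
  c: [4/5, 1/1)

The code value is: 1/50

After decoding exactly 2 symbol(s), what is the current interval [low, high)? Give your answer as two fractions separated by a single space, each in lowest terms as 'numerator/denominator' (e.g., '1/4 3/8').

Step 1: interval [0/1, 1/1), width = 1/1 - 0/1 = 1/1
  'd': [0/1 + 1/1*0/1, 0/1 + 1/1*1/5) = [0/1, 1/5) <- contains code 1/50
  'a': [0/1 + 1/1*1/5, 0/1 + 1/1*4/5) = [1/5, 4/5)
  'c': [0/1 + 1/1*4/5, 0/1 + 1/1*1/1) = [4/5, 1/1)
  emit 'd', narrow to [0/1, 1/5)
Step 2: interval [0/1, 1/5), width = 1/5 - 0/1 = 1/5
  'd': [0/1 + 1/5*0/1, 0/1 + 1/5*1/5) = [0/1, 1/25) <- contains code 1/50
  'a': [0/1 + 1/5*1/5, 0/1 + 1/5*4/5) = [1/25, 4/25)
  'c': [0/1 + 1/5*4/5, 0/1 + 1/5*1/1) = [4/25, 1/5)
  emit 'd', narrow to [0/1, 1/25)

Answer: 0/1 1/25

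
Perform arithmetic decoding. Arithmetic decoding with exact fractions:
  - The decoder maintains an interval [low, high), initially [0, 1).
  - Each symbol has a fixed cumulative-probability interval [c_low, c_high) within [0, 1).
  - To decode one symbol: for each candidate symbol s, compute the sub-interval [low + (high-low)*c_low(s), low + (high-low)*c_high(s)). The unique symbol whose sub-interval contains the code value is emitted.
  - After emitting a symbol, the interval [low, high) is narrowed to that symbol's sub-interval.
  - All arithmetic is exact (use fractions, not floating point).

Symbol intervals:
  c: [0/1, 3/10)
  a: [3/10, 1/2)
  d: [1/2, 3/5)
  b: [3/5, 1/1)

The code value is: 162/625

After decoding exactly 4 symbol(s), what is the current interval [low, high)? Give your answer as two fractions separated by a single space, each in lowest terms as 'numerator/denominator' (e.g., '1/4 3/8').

Answer: 63/250 333/1250

Derivation:
Step 1: interval [0/1, 1/1), width = 1/1 - 0/1 = 1/1
  'c': [0/1 + 1/1*0/1, 0/1 + 1/1*3/10) = [0/1, 3/10) <- contains code 162/625
  'a': [0/1 + 1/1*3/10, 0/1 + 1/1*1/2) = [3/10, 1/2)
  'd': [0/1 + 1/1*1/2, 0/1 + 1/1*3/5) = [1/2, 3/5)
  'b': [0/1 + 1/1*3/5, 0/1 + 1/1*1/1) = [3/5, 1/1)
  emit 'c', narrow to [0/1, 3/10)
Step 2: interval [0/1, 3/10), width = 3/10 - 0/1 = 3/10
  'c': [0/1 + 3/10*0/1, 0/1 + 3/10*3/10) = [0/1, 9/100)
  'a': [0/1 + 3/10*3/10, 0/1 + 3/10*1/2) = [9/100, 3/20)
  'd': [0/1 + 3/10*1/2, 0/1 + 3/10*3/5) = [3/20, 9/50)
  'b': [0/1 + 3/10*3/5, 0/1 + 3/10*1/1) = [9/50, 3/10) <- contains code 162/625
  emit 'b', narrow to [9/50, 3/10)
Step 3: interval [9/50, 3/10), width = 3/10 - 9/50 = 3/25
  'c': [9/50 + 3/25*0/1, 9/50 + 3/25*3/10) = [9/50, 27/125)
  'a': [9/50 + 3/25*3/10, 9/50 + 3/25*1/2) = [27/125, 6/25)
  'd': [9/50 + 3/25*1/2, 9/50 + 3/25*3/5) = [6/25, 63/250)
  'b': [9/50 + 3/25*3/5, 9/50 + 3/25*1/1) = [63/250, 3/10) <- contains code 162/625
  emit 'b', narrow to [63/250, 3/10)
Step 4: interval [63/250, 3/10), width = 3/10 - 63/250 = 6/125
  'c': [63/250 + 6/125*0/1, 63/250 + 6/125*3/10) = [63/250, 333/1250) <- contains code 162/625
  'a': [63/250 + 6/125*3/10, 63/250 + 6/125*1/2) = [333/1250, 69/250)
  'd': [63/250 + 6/125*1/2, 63/250 + 6/125*3/5) = [69/250, 351/1250)
  'b': [63/250 + 6/125*3/5, 63/250 + 6/125*1/1) = [351/1250, 3/10)
  emit 'c', narrow to [63/250, 333/1250)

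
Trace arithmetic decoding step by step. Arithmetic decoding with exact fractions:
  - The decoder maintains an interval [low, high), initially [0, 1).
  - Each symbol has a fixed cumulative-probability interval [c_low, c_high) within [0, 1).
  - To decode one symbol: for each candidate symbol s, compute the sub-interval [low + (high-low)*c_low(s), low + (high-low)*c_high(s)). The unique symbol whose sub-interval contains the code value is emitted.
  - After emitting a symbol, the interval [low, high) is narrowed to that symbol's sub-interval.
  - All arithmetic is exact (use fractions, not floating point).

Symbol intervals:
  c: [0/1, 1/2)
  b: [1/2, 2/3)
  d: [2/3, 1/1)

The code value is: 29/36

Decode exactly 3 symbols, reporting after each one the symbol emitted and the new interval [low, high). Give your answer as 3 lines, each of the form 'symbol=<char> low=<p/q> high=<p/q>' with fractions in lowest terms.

Answer: symbol=d low=2/3 high=1/1
symbol=c low=2/3 high=5/6
symbol=d low=7/9 high=5/6

Derivation:
Step 1: interval [0/1, 1/1), width = 1/1 - 0/1 = 1/1
  'c': [0/1 + 1/1*0/1, 0/1 + 1/1*1/2) = [0/1, 1/2)
  'b': [0/1 + 1/1*1/2, 0/1 + 1/1*2/3) = [1/2, 2/3)
  'd': [0/1 + 1/1*2/3, 0/1 + 1/1*1/1) = [2/3, 1/1) <- contains code 29/36
  emit 'd', narrow to [2/3, 1/1)
Step 2: interval [2/3, 1/1), width = 1/1 - 2/3 = 1/3
  'c': [2/3 + 1/3*0/1, 2/3 + 1/3*1/2) = [2/3, 5/6) <- contains code 29/36
  'b': [2/3 + 1/3*1/2, 2/3 + 1/3*2/3) = [5/6, 8/9)
  'd': [2/3 + 1/3*2/3, 2/3 + 1/3*1/1) = [8/9, 1/1)
  emit 'c', narrow to [2/3, 5/6)
Step 3: interval [2/3, 5/6), width = 5/6 - 2/3 = 1/6
  'c': [2/3 + 1/6*0/1, 2/3 + 1/6*1/2) = [2/3, 3/4)
  'b': [2/3 + 1/6*1/2, 2/3 + 1/6*2/3) = [3/4, 7/9)
  'd': [2/3 + 1/6*2/3, 2/3 + 1/6*1/1) = [7/9, 5/6) <- contains code 29/36
  emit 'd', narrow to [7/9, 5/6)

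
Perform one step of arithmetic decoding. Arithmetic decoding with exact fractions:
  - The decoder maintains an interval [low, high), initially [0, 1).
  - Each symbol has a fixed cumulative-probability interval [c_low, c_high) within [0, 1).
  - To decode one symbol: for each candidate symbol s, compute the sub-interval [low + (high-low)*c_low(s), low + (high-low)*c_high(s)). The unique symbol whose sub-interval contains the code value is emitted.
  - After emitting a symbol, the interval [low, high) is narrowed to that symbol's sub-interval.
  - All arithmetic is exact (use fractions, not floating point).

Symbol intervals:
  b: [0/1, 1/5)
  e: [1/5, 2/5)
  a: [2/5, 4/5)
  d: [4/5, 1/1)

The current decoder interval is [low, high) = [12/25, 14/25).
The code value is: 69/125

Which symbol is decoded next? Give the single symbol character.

Interval width = high − low = 14/25 − 12/25 = 2/25
Scaled code = (code − low) / width = (69/125 − 12/25) / 2/25 = 9/10
  b: [0/1, 1/5) 
  e: [1/5, 2/5) 
  a: [2/5, 4/5) 
  d: [4/5, 1/1) ← scaled code falls here ✓

Answer: d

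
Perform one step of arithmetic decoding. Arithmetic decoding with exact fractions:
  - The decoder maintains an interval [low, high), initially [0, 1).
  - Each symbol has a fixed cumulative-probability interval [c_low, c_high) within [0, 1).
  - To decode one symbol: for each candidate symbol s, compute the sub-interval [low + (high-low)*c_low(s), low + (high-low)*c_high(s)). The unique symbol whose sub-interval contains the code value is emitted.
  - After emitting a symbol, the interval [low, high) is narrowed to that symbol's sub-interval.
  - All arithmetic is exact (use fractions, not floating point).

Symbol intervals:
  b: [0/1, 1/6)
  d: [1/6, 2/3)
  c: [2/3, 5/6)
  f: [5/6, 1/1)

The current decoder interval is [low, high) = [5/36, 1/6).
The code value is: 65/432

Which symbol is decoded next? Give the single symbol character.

Answer: d

Derivation:
Interval width = high − low = 1/6 − 5/36 = 1/36
Scaled code = (code − low) / width = (65/432 − 5/36) / 1/36 = 5/12
  b: [0/1, 1/6) 
  d: [1/6, 2/3) ← scaled code falls here ✓
  c: [2/3, 5/6) 
  f: [5/6, 1/1) 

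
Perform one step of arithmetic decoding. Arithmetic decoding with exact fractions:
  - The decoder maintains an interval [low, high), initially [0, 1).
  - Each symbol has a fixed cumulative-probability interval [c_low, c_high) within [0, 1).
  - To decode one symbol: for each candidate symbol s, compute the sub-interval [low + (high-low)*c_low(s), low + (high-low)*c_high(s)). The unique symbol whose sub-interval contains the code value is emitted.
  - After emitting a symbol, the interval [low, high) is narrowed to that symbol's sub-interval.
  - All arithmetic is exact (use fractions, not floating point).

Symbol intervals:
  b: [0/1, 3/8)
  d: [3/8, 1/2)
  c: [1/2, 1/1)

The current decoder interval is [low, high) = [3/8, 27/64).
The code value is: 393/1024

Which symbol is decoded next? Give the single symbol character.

Answer: b

Derivation:
Interval width = high − low = 27/64 − 3/8 = 3/64
Scaled code = (code − low) / width = (393/1024 − 3/8) / 3/64 = 3/16
  b: [0/1, 3/8) ← scaled code falls here ✓
  d: [3/8, 1/2) 
  c: [1/2, 1/1) 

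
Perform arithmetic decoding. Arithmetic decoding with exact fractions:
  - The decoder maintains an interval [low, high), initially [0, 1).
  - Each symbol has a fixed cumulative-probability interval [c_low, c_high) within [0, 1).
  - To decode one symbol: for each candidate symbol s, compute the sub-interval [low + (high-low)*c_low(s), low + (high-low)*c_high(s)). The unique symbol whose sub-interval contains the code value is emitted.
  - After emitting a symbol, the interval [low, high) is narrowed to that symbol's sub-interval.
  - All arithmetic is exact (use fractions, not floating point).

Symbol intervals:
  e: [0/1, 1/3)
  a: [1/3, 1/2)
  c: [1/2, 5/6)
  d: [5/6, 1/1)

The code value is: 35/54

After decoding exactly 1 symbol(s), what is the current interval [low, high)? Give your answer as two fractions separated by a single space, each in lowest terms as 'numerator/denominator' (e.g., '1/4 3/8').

Answer: 1/2 5/6

Derivation:
Step 1: interval [0/1, 1/1), width = 1/1 - 0/1 = 1/1
  'e': [0/1 + 1/1*0/1, 0/1 + 1/1*1/3) = [0/1, 1/3)
  'a': [0/1 + 1/1*1/3, 0/1 + 1/1*1/2) = [1/3, 1/2)
  'c': [0/1 + 1/1*1/2, 0/1 + 1/1*5/6) = [1/2, 5/6) <- contains code 35/54
  'd': [0/1 + 1/1*5/6, 0/1 + 1/1*1/1) = [5/6, 1/1)
  emit 'c', narrow to [1/2, 5/6)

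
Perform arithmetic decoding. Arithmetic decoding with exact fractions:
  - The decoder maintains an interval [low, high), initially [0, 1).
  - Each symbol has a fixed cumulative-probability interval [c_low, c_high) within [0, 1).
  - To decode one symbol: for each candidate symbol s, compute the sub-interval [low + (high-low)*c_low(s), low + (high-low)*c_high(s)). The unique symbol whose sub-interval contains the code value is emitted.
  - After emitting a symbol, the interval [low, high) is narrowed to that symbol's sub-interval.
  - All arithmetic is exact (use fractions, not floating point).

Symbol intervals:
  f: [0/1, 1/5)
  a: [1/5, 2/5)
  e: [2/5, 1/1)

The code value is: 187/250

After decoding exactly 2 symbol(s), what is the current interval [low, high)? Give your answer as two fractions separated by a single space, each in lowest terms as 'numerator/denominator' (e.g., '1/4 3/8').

Step 1: interval [0/1, 1/1), width = 1/1 - 0/1 = 1/1
  'f': [0/1 + 1/1*0/1, 0/1 + 1/1*1/5) = [0/1, 1/5)
  'a': [0/1 + 1/1*1/5, 0/1 + 1/1*2/5) = [1/5, 2/5)
  'e': [0/1 + 1/1*2/5, 0/1 + 1/1*1/1) = [2/5, 1/1) <- contains code 187/250
  emit 'e', narrow to [2/5, 1/1)
Step 2: interval [2/5, 1/1), width = 1/1 - 2/5 = 3/5
  'f': [2/5 + 3/5*0/1, 2/5 + 3/5*1/5) = [2/5, 13/25)
  'a': [2/5 + 3/5*1/5, 2/5 + 3/5*2/5) = [13/25, 16/25)
  'e': [2/5 + 3/5*2/5, 2/5 + 3/5*1/1) = [16/25, 1/1) <- contains code 187/250
  emit 'e', narrow to [16/25, 1/1)

Answer: 16/25 1/1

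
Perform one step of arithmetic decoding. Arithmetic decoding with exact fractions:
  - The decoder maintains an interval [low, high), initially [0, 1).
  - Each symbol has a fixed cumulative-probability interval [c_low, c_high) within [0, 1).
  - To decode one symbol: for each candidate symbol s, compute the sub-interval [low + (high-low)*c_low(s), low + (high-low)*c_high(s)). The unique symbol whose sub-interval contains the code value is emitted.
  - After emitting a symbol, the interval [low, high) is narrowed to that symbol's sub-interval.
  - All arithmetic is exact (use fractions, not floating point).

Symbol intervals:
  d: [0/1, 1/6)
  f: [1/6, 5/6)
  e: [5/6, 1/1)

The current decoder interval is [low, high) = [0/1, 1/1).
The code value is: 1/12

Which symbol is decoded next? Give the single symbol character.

Interval width = high − low = 1/1 − 0/1 = 1/1
Scaled code = (code − low) / width = (1/12 − 0/1) / 1/1 = 1/12
  d: [0/1, 1/6) ← scaled code falls here ✓
  f: [1/6, 5/6) 
  e: [5/6, 1/1) 

Answer: d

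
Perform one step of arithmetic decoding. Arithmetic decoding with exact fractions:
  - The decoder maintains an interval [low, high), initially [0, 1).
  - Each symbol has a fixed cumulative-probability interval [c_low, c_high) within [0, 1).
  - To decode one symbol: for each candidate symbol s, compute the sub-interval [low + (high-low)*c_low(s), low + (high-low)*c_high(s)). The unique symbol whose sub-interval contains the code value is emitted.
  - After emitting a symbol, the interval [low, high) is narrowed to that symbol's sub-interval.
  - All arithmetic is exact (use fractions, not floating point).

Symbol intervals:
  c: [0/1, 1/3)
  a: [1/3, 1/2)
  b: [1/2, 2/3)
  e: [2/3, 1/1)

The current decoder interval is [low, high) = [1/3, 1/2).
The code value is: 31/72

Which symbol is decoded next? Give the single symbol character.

Interval width = high − low = 1/2 − 1/3 = 1/6
Scaled code = (code − low) / width = (31/72 − 1/3) / 1/6 = 7/12
  c: [0/1, 1/3) 
  a: [1/3, 1/2) 
  b: [1/2, 2/3) ← scaled code falls here ✓
  e: [2/3, 1/1) 

Answer: b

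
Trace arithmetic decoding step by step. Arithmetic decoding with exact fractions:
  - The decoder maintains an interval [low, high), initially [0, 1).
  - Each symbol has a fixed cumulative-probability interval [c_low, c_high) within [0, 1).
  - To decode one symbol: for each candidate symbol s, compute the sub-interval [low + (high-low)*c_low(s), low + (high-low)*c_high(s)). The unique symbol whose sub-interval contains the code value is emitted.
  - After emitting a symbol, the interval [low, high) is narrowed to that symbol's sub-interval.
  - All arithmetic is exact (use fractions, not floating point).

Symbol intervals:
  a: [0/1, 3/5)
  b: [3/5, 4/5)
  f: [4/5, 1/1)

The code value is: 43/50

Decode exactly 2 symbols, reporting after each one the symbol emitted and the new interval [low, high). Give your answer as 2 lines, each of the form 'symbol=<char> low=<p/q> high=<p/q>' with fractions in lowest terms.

Answer: symbol=f low=4/5 high=1/1
symbol=a low=4/5 high=23/25

Derivation:
Step 1: interval [0/1, 1/1), width = 1/1 - 0/1 = 1/1
  'a': [0/1 + 1/1*0/1, 0/1 + 1/1*3/5) = [0/1, 3/5)
  'b': [0/1 + 1/1*3/5, 0/1 + 1/1*4/5) = [3/5, 4/5)
  'f': [0/1 + 1/1*4/5, 0/1 + 1/1*1/1) = [4/5, 1/1) <- contains code 43/50
  emit 'f', narrow to [4/5, 1/1)
Step 2: interval [4/5, 1/1), width = 1/1 - 4/5 = 1/5
  'a': [4/5 + 1/5*0/1, 4/5 + 1/5*3/5) = [4/5, 23/25) <- contains code 43/50
  'b': [4/5 + 1/5*3/5, 4/5 + 1/5*4/5) = [23/25, 24/25)
  'f': [4/5 + 1/5*4/5, 4/5 + 1/5*1/1) = [24/25, 1/1)
  emit 'a', narrow to [4/5, 23/25)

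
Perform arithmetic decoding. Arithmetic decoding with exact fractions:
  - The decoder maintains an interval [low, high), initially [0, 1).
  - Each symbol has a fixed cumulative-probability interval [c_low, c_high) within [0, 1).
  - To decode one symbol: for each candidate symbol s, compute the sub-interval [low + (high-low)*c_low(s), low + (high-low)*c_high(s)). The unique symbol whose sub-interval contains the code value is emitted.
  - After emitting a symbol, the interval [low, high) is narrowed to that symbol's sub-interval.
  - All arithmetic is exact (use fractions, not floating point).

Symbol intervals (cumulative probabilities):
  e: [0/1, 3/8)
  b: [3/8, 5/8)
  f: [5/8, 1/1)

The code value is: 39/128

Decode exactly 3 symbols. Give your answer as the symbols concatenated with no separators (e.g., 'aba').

Step 1: interval [0/1, 1/1), width = 1/1 - 0/1 = 1/1
  'e': [0/1 + 1/1*0/1, 0/1 + 1/1*3/8) = [0/1, 3/8) <- contains code 39/128
  'b': [0/1 + 1/1*3/8, 0/1 + 1/1*5/8) = [3/8, 5/8)
  'f': [0/1 + 1/1*5/8, 0/1 + 1/1*1/1) = [5/8, 1/1)
  emit 'e', narrow to [0/1, 3/8)
Step 2: interval [0/1, 3/8), width = 3/8 - 0/1 = 3/8
  'e': [0/1 + 3/8*0/1, 0/1 + 3/8*3/8) = [0/1, 9/64)
  'b': [0/1 + 3/8*3/8, 0/1 + 3/8*5/8) = [9/64, 15/64)
  'f': [0/1 + 3/8*5/8, 0/1 + 3/8*1/1) = [15/64, 3/8) <- contains code 39/128
  emit 'f', narrow to [15/64, 3/8)
Step 3: interval [15/64, 3/8), width = 3/8 - 15/64 = 9/64
  'e': [15/64 + 9/64*0/1, 15/64 + 9/64*3/8) = [15/64, 147/512)
  'b': [15/64 + 9/64*3/8, 15/64 + 9/64*5/8) = [147/512, 165/512) <- contains code 39/128
  'f': [15/64 + 9/64*5/8, 15/64 + 9/64*1/1) = [165/512, 3/8)
  emit 'b', narrow to [147/512, 165/512)

Answer: efb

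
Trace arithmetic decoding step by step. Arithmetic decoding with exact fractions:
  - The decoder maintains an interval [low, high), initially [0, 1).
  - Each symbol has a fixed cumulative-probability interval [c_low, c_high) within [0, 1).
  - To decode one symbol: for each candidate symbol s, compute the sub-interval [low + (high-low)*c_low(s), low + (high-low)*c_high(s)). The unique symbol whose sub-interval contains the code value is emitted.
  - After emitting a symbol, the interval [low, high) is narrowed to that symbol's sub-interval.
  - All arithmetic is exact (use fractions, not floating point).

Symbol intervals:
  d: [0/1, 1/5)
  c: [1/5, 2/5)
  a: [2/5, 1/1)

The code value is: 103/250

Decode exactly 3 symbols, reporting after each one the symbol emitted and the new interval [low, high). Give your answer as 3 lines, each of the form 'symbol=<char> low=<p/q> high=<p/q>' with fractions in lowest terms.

Step 1: interval [0/1, 1/1), width = 1/1 - 0/1 = 1/1
  'd': [0/1 + 1/1*0/1, 0/1 + 1/1*1/5) = [0/1, 1/5)
  'c': [0/1 + 1/1*1/5, 0/1 + 1/1*2/5) = [1/5, 2/5)
  'a': [0/1 + 1/1*2/5, 0/1 + 1/1*1/1) = [2/5, 1/1) <- contains code 103/250
  emit 'a', narrow to [2/5, 1/1)
Step 2: interval [2/5, 1/1), width = 1/1 - 2/5 = 3/5
  'd': [2/5 + 3/5*0/1, 2/5 + 3/5*1/5) = [2/5, 13/25) <- contains code 103/250
  'c': [2/5 + 3/5*1/5, 2/5 + 3/5*2/5) = [13/25, 16/25)
  'a': [2/5 + 3/5*2/5, 2/5 + 3/5*1/1) = [16/25, 1/1)
  emit 'd', narrow to [2/5, 13/25)
Step 3: interval [2/5, 13/25), width = 13/25 - 2/5 = 3/25
  'd': [2/5 + 3/25*0/1, 2/5 + 3/25*1/5) = [2/5, 53/125) <- contains code 103/250
  'c': [2/5 + 3/25*1/5, 2/5 + 3/25*2/5) = [53/125, 56/125)
  'a': [2/5 + 3/25*2/5, 2/5 + 3/25*1/1) = [56/125, 13/25)
  emit 'd', narrow to [2/5, 53/125)

Answer: symbol=a low=2/5 high=1/1
symbol=d low=2/5 high=13/25
symbol=d low=2/5 high=53/125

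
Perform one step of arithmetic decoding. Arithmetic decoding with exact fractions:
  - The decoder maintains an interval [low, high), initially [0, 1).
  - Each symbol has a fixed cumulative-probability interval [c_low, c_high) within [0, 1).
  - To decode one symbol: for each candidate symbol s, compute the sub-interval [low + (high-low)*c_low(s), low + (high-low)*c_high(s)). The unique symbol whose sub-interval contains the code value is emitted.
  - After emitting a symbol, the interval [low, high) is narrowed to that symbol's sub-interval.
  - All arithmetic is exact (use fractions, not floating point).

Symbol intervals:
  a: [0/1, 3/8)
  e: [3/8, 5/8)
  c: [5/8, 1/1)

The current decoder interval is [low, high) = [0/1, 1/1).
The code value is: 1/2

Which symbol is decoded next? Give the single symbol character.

Answer: e

Derivation:
Interval width = high − low = 1/1 − 0/1 = 1/1
Scaled code = (code − low) / width = (1/2 − 0/1) / 1/1 = 1/2
  a: [0/1, 3/8) 
  e: [3/8, 5/8) ← scaled code falls here ✓
  c: [5/8, 1/1) 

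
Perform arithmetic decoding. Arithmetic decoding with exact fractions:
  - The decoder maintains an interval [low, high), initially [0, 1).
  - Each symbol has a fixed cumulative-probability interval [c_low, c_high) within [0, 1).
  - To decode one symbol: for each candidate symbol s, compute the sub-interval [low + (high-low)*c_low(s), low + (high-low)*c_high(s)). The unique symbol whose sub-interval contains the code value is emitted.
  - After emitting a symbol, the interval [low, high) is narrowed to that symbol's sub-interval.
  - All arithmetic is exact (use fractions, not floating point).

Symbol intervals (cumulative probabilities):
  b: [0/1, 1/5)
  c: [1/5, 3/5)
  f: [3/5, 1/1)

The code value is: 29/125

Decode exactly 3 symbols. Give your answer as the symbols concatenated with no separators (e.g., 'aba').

Answer: cbc

Derivation:
Step 1: interval [0/1, 1/1), width = 1/1 - 0/1 = 1/1
  'b': [0/1 + 1/1*0/1, 0/1 + 1/1*1/5) = [0/1, 1/5)
  'c': [0/1 + 1/1*1/5, 0/1 + 1/1*3/5) = [1/5, 3/5) <- contains code 29/125
  'f': [0/1 + 1/1*3/5, 0/1 + 1/1*1/1) = [3/5, 1/1)
  emit 'c', narrow to [1/5, 3/5)
Step 2: interval [1/5, 3/5), width = 3/5 - 1/5 = 2/5
  'b': [1/5 + 2/5*0/1, 1/5 + 2/5*1/5) = [1/5, 7/25) <- contains code 29/125
  'c': [1/5 + 2/5*1/5, 1/5 + 2/5*3/5) = [7/25, 11/25)
  'f': [1/5 + 2/5*3/5, 1/5 + 2/5*1/1) = [11/25, 3/5)
  emit 'b', narrow to [1/5, 7/25)
Step 3: interval [1/5, 7/25), width = 7/25 - 1/5 = 2/25
  'b': [1/5 + 2/25*0/1, 1/5 + 2/25*1/5) = [1/5, 27/125)
  'c': [1/5 + 2/25*1/5, 1/5 + 2/25*3/5) = [27/125, 31/125) <- contains code 29/125
  'f': [1/5 + 2/25*3/5, 1/5 + 2/25*1/1) = [31/125, 7/25)
  emit 'c', narrow to [27/125, 31/125)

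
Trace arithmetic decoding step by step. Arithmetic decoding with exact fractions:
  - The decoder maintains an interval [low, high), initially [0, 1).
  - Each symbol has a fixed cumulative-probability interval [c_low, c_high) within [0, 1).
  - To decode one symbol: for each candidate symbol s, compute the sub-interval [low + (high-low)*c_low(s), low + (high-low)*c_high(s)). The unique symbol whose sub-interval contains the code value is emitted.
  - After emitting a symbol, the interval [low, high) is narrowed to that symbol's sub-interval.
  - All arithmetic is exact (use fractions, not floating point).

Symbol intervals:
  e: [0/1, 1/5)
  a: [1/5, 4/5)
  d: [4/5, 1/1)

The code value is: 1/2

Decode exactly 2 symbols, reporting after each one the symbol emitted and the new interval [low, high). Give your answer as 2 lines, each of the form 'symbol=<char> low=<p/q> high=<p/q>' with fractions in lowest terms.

Step 1: interval [0/1, 1/1), width = 1/1 - 0/1 = 1/1
  'e': [0/1 + 1/1*0/1, 0/1 + 1/1*1/5) = [0/1, 1/5)
  'a': [0/1 + 1/1*1/5, 0/1 + 1/1*4/5) = [1/5, 4/5) <- contains code 1/2
  'd': [0/1 + 1/1*4/5, 0/1 + 1/1*1/1) = [4/5, 1/1)
  emit 'a', narrow to [1/5, 4/5)
Step 2: interval [1/5, 4/5), width = 4/5 - 1/5 = 3/5
  'e': [1/5 + 3/5*0/1, 1/5 + 3/5*1/5) = [1/5, 8/25)
  'a': [1/5 + 3/5*1/5, 1/5 + 3/5*4/5) = [8/25, 17/25) <- contains code 1/2
  'd': [1/5 + 3/5*4/5, 1/5 + 3/5*1/1) = [17/25, 4/5)
  emit 'a', narrow to [8/25, 17/25)

Answer: symbol=a low=1/5 high=4/5
symbol=a low=8/25 high=17/25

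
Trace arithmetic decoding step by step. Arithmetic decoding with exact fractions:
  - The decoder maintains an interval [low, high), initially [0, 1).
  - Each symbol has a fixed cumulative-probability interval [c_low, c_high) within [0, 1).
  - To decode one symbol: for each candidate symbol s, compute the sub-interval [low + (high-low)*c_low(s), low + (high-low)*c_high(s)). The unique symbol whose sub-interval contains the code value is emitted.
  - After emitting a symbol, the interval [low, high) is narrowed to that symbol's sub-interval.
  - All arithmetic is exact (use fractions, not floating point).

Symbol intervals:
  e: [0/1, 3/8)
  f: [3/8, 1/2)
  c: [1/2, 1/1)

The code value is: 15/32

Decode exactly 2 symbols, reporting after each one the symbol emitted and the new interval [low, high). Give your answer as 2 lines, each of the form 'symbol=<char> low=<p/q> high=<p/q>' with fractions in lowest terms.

Step 1: interval [0/1, 1/1), width = 1/1 - 0/1 = 1/1
  'e': [0/1 + 1/1*0/1, 0/1 + 1/1*3/8) = [0/1, 3/8)
  'f': [0/1 + 1/1*3/8, 0/1 + 1/1*1/2) = [3/8, 1/2) <- contains code 15/32
  'c': [0/1 + 1/1*1/2, 0/1 + 1/1*1/1) = [1/2, 1/1)
  emit 'f', narrow to [3/8, 1/2)
Step 2: interval [3/8, 1/2), width = 1/2 - 3/8 = 1/8
  'e': [3/8 + 1/8*0/1, 3/8 + 1/8*3/8) = [3/8, 27/64)
  'f': [3/8 + 1/8*3/8, 3/8 + 1/8*1/2) = [27/64, 7/16)
  'c': [3/8 + 1/8*1/2, 3/8 + 1/8*1/1) = [7/16, 1/2) <- contains code 15/32
  emit 'c', narrow to [7/16, 1/2)

Answer: symbol=f low=3/8 high=1/2
symbol=c low=7/16 high=1/2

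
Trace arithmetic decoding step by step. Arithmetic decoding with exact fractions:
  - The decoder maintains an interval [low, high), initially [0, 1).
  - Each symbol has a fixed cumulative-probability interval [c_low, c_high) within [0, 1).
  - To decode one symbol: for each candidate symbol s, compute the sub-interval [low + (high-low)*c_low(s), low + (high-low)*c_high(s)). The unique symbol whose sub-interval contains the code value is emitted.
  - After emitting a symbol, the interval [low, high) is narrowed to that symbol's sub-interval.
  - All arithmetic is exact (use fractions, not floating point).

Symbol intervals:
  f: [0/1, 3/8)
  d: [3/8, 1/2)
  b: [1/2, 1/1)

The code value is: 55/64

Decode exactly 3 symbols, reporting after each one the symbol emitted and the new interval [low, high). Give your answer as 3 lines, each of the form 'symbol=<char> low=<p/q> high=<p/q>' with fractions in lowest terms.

Answer: symbol=b low=1/2 high=1/1
symbol=b low=3/4 high=1/1
symbol=d low=27/32 high=7/8

Derivation:
Step 1: interval [0/1, 1/1), width = 1/1 - 0/1 = 1/1
  'f': [0/1 + 1/1*0/1, 0/1 + 1/1*3/8) = [0/1, 3/8)
  'd': [0/1 + 1/1*3/8, 0/1 + 1/1*1/2) = [3/8, 1/2)
  'b': [0/1 + 1/1*1/2, 0/1 + 1/1*1/1) = [1/2, 1/1) <- contains code 55/64
  emit 'b', narrow to [1/2, 1/1)
Step 2: interval [1/2, 1/1), width = 1/1 - 1/2 = 1/2
  'f': [1/2 + 1/2*0/1, 1/2 + 1/2*3/8) = [1/2, 11/16)
  'd': [1/2 + 1/2*3/8, 1/2 + 1/2*1/2) = [11/16, 3/4)
  'b': [1/2 + 1/2*1/2, 1/2 + 1/2*1/1) = [3/4, 1/1) <- contains code 55/64
  emit 'b', narrow to [3/4, 1/1)
Step 3: interval [3/4, 1/1), width = 1/1 - 3/4 = 1/4
  'f': [3/4 + 1/4*0/1, 3/4 + 1/4*3/8) = [3/4, 27/32)
  'd': [3/4 + 1/4*3/8, 3/4 + 1/4*1/2) = [27/32, 7/8) <- contains code 55/64
  'b': [3/4 + 1/4*1/2, 3/4 + 1/4*1/1) = [7/8, 1/1)
  emit 'd', narrow to [27/32, 7/8)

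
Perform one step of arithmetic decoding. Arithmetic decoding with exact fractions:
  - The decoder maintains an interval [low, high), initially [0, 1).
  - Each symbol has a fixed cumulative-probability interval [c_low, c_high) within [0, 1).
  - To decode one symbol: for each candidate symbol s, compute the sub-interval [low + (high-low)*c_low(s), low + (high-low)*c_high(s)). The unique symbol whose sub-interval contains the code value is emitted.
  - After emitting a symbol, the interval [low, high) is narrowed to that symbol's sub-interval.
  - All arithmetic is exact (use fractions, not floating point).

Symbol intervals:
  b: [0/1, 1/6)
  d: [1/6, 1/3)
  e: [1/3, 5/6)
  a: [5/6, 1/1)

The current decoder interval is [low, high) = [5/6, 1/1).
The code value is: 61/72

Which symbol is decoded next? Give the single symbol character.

Interval width = high − low = 1/1 − 5/6 = 1/6
Scaled code = (code − low) / width = (61/72 − 5/6) / 1/6 = 1/12
  b: [0/1, 1/6) ← scaled code falls here ✓
  d: [1/6, 1/3) 
  e: [1/3, 5/6) 
  a: [5/6, 1/1) 

Answer: b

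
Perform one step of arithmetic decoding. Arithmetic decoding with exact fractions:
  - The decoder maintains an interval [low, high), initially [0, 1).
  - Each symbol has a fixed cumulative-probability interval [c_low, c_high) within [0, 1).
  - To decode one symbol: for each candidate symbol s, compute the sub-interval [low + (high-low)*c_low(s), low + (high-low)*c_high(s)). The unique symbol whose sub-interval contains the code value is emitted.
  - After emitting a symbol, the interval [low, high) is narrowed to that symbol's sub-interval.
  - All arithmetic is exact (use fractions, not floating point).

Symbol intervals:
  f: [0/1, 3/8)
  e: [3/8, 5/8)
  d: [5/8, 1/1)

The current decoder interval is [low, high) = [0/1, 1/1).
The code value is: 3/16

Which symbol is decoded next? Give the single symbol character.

Interval width = high − low = 1/1 − 0/1 = 1/1
Scaled code = (code − low) / width = (3/16 − 0/1) / 1/1 = 3/16
  f: [0/1, 3/8) ← scaled code falls here ✓
  e: [3/8, 5/8) 
  d: [5/8, 1/1) 

Answer: f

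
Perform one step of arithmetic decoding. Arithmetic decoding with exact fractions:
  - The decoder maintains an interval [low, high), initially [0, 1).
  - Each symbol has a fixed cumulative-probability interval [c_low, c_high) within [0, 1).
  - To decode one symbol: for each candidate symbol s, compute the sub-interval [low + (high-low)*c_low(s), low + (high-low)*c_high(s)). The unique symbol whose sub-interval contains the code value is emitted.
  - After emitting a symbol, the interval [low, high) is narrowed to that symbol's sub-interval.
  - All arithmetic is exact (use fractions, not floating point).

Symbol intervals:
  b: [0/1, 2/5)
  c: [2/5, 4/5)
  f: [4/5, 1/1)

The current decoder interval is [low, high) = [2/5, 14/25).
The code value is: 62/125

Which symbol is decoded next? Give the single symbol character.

Interval width = high − low = 14/25 − 2/5 = 4/25
Scaled code = (code − low) / width = (62/125 − 2/5) / 4/25 = 3/5
  b: [0/1, 2/5) 
  c: [2/5, 4/5) ← scaled code falls here ✓
  f: [4/5, 1/1) 

Answer: c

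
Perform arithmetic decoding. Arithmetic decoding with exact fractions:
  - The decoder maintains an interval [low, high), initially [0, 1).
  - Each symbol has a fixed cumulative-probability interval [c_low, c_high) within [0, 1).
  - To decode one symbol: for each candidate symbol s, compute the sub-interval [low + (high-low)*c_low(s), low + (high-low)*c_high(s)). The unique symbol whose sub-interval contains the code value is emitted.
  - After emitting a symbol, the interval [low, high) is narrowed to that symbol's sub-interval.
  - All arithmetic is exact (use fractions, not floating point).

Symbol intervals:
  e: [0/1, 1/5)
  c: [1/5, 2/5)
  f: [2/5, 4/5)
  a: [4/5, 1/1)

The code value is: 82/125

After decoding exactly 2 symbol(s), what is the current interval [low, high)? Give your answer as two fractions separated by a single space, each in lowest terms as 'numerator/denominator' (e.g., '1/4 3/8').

Answer: 14/25 18/25

Derivation:
Step 1: interval [0/1, 1/1), width = 1/1 - 0/1 = 1/1
  'e': [0/1 + 1/1*0/1, 0/1 + 1/1*1/5) = [0/1, 1/5)
  'c': [0/1 + 1/1*1/5, 0/1 + 1/1*2/5) = [1/5, 2/5)
  'f': [0/1 + 1/1*2/5, 0/1 + 1/1*4/5) = [2/5, 4/5) <- contains code 82/125
  'a': [0/1 + 1/1*4/5, 0/1 + 1/1*1/1) = [4/5, 1/1)
  emit 'f', narrow to [2/5, 4/5)
Step 2: interval [2/5, 4/5), width = 4/5 - 2/5 = 2/5
  'e': [2/5 + 2/5*0/1, 2/5 + 2/5*1/5) = [2/5, 12/25)
  'c': [2/5 + 2/5*1/5, 2/5 + 2/5*2/5) = [12/25, 14/25)
  'f': [2/5 + 2/5*2/5, 2/5 + 2/5*4/5) = [14/25, 18/25) <- contains code 82/125
  'a': [2/5 + 2/5*4/5, 2/5 + 2/5*1/1) = [18/25, 4/5)
  emit 'f', narrow to [14/25, 18/25)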